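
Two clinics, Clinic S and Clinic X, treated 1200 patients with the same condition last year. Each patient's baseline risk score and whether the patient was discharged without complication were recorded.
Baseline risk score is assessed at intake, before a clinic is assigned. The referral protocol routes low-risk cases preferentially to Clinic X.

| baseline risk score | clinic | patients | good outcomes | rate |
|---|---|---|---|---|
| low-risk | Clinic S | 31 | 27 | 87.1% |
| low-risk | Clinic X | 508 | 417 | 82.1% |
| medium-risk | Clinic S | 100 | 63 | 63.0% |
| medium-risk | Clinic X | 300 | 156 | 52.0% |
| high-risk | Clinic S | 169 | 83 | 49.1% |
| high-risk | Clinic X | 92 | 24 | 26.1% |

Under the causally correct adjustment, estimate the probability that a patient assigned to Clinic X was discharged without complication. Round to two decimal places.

The stratified and pooled comparisons disagree (Clinic S wins within each baseline risk score; Clinic X wins overall), so the answer turns on the causal role of baseline risk score.
Nothing the clinic does changes baseline risk score; the imbalance is an allocation artefact. With baseline risk score also predicting the outcome, the pooled figure is confounded, and the within-stratum comparison is the causal one.
Standardising Clinic X to the population baseline risk score mix: 0.449·417/508 + 0.333·156/300 + 0.217·24/92 = 0.599.

0.60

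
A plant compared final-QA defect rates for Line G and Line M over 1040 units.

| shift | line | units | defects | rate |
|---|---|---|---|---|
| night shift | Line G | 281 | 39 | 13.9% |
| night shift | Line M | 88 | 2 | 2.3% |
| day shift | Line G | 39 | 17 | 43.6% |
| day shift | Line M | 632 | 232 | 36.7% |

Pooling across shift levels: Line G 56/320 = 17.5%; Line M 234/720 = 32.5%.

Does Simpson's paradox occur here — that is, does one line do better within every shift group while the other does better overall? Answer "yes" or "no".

Within each shift level (night shift 13.9% vs 2.3%; day shift 43.6% vs 36.7%), Line M has the lower rate every time. Pooled: 17.5% vs 32.5% — Line G has the lower rate overall. The two comparisons disagree.

yes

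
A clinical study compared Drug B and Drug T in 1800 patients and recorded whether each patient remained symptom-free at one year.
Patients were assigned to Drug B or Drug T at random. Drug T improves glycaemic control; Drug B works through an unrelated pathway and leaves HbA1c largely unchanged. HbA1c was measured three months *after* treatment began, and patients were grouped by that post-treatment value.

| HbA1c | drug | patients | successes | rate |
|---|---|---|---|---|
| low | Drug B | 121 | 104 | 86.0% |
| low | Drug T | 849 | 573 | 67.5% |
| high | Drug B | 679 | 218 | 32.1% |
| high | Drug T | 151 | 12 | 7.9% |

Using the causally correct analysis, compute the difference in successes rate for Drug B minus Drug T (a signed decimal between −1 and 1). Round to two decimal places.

-0.18

The stratified and pooled comparisons disagree (Drug B wins within each HbA1c; Drug T wins overall), so the answer turns on the causal role of HbA1c.
HbA1c here is a post-treatment variable shaped by the drug; conditioning on it would introduce bias rather than remove it. The overall comparison is the causal one.
The causal difference is the pooled difference: 0.403 − 0.585 = -0.182.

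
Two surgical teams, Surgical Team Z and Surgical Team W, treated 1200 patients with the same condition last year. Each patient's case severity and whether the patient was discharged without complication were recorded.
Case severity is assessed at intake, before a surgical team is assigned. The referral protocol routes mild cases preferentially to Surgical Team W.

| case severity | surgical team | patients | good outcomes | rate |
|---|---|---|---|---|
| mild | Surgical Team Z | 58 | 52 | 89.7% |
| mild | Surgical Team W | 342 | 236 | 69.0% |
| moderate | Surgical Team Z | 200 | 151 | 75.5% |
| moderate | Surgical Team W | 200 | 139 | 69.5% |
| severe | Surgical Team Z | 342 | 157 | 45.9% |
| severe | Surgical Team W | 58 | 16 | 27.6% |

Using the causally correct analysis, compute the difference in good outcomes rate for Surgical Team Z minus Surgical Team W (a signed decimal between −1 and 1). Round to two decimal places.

The imbalance in case severity arose from how patients were allocated, not from anything the surgical team did; and case severity independently affects the outcome. The pooled gap is confounded — condition on case severity.
Adjusting over the population distribution of case severity: 0.333·(0.897−0.690) + 0.333·(0.755−0.695) + 0.333·(0.459−0.276) = +0.150.

+0.15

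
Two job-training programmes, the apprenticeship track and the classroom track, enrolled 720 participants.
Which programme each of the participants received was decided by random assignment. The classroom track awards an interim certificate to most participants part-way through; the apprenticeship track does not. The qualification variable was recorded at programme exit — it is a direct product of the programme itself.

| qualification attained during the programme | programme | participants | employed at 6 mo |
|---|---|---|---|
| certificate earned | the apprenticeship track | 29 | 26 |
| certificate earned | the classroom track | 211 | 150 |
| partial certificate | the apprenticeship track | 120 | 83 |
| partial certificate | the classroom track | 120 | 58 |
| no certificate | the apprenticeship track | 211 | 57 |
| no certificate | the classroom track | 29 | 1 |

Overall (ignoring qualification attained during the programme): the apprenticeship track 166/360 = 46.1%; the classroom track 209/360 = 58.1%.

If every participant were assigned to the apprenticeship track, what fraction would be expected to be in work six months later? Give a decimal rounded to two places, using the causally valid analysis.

Qualification attained during the programme lies on the pathway programme → qualification attained during the programme → outcome, so adjusting for it blocks the indirect effect. For the total causal effect of programme, use the unadjusted pooled rates.
So P(outcome | do(the apprenticeship track)) is just the pooled rate for the apprenticeship track: 166/360 = 0.461.

0.46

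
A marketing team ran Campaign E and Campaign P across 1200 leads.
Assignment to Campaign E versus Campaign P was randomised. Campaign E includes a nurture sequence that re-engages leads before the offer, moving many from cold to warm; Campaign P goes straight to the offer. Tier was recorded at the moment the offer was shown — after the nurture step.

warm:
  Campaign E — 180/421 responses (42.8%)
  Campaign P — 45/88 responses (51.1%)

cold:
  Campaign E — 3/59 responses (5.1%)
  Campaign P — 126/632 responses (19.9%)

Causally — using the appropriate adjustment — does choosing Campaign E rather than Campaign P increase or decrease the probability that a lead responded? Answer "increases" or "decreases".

increases

Engagement tier is downstream of the campaign. One should not condition on a consequence of treatment, so the overall rates are the right comparison.
Pooled: Campaign E 38.1% vs Campaign P 23.8%; Campaign E is higher overall.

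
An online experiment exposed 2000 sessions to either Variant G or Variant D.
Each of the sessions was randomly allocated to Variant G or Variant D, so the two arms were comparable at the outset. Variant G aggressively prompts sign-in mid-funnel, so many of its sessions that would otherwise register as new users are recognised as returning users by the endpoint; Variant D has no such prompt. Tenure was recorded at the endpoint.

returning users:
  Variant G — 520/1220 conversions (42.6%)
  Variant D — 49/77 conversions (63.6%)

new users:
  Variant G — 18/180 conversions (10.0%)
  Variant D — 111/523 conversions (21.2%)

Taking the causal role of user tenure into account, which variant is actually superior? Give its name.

The user tenure-specific comparison favours Variant D throughout, but the pooled figures favour Variant G. The question is whether to condition on user tenure.
User tenure lies on the pathway variant → user tenure → outcome, so adjusting for it blocks the indirect effect. For the total causal effect of variant, use the unadjusted pooled rates.
Pooled: Variant G 38.4% vs Variant D 26.7%; Variant G is higher overall.

Variant G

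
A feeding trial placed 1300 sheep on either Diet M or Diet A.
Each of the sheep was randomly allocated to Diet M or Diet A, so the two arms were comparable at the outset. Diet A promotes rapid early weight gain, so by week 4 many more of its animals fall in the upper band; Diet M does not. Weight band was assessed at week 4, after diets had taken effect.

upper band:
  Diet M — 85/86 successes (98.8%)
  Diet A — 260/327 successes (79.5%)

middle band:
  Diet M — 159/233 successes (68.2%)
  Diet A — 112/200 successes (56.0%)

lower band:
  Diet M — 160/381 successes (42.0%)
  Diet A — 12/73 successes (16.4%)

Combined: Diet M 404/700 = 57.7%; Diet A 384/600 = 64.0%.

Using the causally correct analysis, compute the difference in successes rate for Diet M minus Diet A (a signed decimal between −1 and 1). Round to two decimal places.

The stratified and pooled comparisons disagree (Diet M wins within each week-4 weight band; Diet A wins overall), so the answer turns on the causal role of week-4 weight band.
Week-4 weight band here is a post-treatment variable shaped by the diet; conditioning on it would introduce bias rather than remove it. The overall comparison is the causal one.
The causal difference is the pooled difference: 0.577 − 0.640 = -0.063.

-0.06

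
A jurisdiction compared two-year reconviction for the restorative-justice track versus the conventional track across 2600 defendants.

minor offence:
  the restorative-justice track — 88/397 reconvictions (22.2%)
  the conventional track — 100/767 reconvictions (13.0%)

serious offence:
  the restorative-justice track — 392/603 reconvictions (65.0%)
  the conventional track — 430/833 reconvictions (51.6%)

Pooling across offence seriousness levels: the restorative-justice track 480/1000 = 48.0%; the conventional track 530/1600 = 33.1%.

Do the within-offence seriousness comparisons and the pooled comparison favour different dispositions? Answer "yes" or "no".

Within each offence seriousness level (minor offence 22.2% vs 13.0%; serious offence 65.0% vs 51.6%), the conventional track has the lower rate every time. Pooled: 48.0% vs 33.1% — the conventional track has the lower rate overall. They agree.

no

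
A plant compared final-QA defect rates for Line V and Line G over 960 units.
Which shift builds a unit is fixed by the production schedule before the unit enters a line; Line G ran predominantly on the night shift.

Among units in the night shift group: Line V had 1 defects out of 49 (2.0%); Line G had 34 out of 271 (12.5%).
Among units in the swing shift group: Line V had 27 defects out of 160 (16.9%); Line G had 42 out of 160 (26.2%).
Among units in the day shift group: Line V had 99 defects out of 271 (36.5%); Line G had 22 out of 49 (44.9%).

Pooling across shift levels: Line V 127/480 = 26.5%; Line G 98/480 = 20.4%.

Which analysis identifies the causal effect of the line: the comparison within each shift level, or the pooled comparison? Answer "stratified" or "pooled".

The imbalance in shift arose from how units were allocated, not from anything the line did; and shift independently affects the outcome. The pooled gap is confounded — condition on shift.
Within each level — night shift: 2.0% vs 12.5%; swing shift: 16.9% vs 26.2%; day shift: 36.5% vs 44.9% — Line V is lower every time.

stratified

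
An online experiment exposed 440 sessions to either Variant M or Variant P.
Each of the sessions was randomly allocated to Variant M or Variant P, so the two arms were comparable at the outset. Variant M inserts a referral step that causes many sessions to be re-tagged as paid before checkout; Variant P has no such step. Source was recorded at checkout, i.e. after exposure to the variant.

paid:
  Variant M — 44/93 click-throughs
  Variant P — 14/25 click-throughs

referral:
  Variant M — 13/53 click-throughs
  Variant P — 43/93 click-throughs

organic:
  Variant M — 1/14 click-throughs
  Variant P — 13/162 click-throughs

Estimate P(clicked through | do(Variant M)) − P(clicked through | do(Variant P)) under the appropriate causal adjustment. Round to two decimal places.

+0.11

The distribution of traffic source is itself part of what the variant does — it is an intermediate outcome. Holding it fixed would remove that part of the effect; the total effect is the pooled difference.
The causal difference is the pooled difference: 0.362 − 0.250 = +0.113.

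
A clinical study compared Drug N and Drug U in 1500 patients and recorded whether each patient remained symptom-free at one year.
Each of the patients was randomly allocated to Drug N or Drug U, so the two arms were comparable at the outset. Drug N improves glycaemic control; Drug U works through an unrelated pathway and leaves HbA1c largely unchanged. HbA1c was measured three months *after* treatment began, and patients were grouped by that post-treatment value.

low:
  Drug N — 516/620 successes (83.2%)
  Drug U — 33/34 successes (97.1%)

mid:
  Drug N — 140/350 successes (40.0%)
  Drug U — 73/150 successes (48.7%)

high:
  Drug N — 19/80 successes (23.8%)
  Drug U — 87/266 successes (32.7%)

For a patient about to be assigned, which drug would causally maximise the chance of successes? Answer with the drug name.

Drug N

The distribution of HbA1c is itself part of what the drug does — it is an intermediate outcome. Holding it fixed would remove that part of the effect; the total effect is the pooled difference.
Pooled: Drug N 64.3% vs Drug U 42.9%; Drug N is higher overall.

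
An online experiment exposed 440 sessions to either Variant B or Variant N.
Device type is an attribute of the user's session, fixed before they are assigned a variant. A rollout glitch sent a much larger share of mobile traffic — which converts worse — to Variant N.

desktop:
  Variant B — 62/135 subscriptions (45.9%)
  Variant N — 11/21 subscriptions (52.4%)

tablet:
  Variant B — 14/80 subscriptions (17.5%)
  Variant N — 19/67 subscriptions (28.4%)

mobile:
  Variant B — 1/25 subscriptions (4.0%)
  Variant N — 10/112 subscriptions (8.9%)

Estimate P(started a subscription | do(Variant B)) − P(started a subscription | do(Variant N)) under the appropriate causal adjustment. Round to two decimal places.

Here device type is a common cause — it drives both which variant a case falls under and the outcome. The crude comparison mixes populations; the stratum-specific rates are the causally relevant ones.
Adjusting over the population distribution of device type: 0.355·(0.459−0.524) + 0.334·(0.175−0.284) + 0.311·(0.040−0.089) = -0.075.

-0.07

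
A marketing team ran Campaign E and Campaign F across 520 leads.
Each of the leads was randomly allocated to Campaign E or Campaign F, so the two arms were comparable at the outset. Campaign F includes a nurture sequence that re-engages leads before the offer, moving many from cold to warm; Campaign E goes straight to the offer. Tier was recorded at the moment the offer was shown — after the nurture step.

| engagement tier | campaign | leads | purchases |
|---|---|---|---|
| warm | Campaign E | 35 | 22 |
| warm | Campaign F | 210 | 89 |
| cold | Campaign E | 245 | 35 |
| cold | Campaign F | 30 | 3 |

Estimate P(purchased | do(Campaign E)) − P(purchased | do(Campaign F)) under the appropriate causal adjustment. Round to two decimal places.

Engagement tier is recorded after the campaign and is itself shifted by it — it sits on the causal path from campaign to outcome. Conditioning on a mediator would strip out part of the effect we want; the pooled comparison gives the total causal effect.
The causal difference is the pooled difference: 0.204 − 0.383 = -0.180.

-0.18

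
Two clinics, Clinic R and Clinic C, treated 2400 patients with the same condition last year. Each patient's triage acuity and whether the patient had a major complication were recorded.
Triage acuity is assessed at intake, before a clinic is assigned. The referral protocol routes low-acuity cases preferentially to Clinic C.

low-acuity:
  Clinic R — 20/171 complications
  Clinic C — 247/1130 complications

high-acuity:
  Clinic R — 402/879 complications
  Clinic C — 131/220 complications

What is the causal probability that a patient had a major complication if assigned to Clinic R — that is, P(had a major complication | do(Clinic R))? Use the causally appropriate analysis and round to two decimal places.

0.27

Since triage acuity is a pre-existing factor (not a product of the clinic) and it affects the outcome on its own, it is a confounder. The stratified rates, not the pooled rate, identify the causal effect.
Standardising Clinic R to the population triage acuity mix: 0.542·20/171 + 0.458·402/879 = 0.273.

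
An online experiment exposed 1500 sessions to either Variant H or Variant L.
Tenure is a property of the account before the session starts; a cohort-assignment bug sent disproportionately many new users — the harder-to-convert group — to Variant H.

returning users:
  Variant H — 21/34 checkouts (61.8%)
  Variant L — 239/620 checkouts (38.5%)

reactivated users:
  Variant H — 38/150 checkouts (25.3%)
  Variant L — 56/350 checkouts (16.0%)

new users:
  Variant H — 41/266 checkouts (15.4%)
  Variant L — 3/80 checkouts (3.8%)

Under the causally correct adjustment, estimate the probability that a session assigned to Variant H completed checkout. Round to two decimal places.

Variant H is higher inside every user tenure stratum but Variant L is higher in aggregate. Whether to stratify depends on how user tenure relates to the variant.
Nothing the variant does changes user tenure; the imbalance is an allocation artefact. With user tenure also predicting the outcome, the pooled figure is confounded, and the within-stratum comparison is the causal one.
Standardising Variant H to the population user tenure mix: 0.436·21/34 + 0.333·38/150 + 0.231·41/266 = 0.389.

0.39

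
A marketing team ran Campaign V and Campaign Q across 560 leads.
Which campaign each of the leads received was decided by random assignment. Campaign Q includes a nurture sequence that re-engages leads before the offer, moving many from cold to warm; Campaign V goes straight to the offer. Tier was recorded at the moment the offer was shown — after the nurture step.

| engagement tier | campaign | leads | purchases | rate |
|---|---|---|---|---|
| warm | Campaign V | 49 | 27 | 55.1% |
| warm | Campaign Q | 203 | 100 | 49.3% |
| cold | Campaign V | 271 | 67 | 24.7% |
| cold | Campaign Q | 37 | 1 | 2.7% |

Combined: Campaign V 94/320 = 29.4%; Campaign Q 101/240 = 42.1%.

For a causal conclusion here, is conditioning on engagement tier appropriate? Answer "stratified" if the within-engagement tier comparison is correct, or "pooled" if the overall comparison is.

pooled

Stratifying would compare campaigns among leads the campaigns themselves sorted into engagement tier groups — a form of selection on an intermediate. The unconditioned pooled rates give the total causal effect.
Pooled: Campaign V 29.4% vs Campaign Q 42.1%; Campaign Q is higher overall.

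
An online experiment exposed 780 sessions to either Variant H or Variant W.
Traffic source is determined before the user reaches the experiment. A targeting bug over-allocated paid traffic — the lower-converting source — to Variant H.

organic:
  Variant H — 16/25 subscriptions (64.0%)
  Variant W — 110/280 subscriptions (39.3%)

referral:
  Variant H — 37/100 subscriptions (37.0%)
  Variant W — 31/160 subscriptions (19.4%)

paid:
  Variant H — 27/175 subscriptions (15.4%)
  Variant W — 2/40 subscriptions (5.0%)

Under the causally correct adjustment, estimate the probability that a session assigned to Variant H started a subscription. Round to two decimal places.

Within every traffic source level Variant H has the higher rate, yet pooled Variant W does — Simpson's reversal.
Nothing the variant does changes traffic source; the imbalance is an allocation artefact. With traffic source also predicting the outcome, the pooled figure is confounded, and the within-stratum comparison is the causal one.
Standardising Variant H to the population traffic source mix: 0.391·16/25 + 0.333·37/100 + 0.276·27/175 = 0.416.

0.42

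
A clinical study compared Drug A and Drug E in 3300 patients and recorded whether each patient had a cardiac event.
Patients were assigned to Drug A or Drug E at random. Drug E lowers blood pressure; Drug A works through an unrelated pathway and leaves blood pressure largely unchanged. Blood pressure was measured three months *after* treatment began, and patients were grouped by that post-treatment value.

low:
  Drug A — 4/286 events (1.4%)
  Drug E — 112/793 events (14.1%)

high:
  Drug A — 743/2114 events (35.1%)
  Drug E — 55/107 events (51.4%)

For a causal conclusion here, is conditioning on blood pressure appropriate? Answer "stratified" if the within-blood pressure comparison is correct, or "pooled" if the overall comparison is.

Drug A is lower inside every blood pressure stratum but Drug E is lower in aggregate. Whether to stratify depends on how blood pressure relates to the drug.
Blood pressure is recorded after the drug and is itself shifted by it — it sits on the causal path from drug to outcome. Conditioning on a mediator would strip out part of the effect we want; the pooled comparison gives the total causal effect.
Pooled: Drug A 31.1% vs Drug E 18.6%; Drug E is lower overall.

pooled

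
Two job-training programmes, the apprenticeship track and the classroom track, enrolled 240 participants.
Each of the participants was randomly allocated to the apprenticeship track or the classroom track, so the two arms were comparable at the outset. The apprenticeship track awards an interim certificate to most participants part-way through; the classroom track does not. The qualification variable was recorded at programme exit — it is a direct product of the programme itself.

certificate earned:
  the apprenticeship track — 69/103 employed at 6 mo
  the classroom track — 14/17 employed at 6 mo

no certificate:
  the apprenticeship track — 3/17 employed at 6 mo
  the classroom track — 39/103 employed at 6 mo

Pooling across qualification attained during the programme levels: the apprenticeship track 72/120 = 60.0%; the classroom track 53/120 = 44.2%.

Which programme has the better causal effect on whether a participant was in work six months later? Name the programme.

the apprenticeship track

Qualification attained during the programme here is a post-treatment variable shaped by the programme; conditioning on it would introduce bias rather than remove it. The overall comparison is the causal one.
Pooled: the apprenticeship track 60.0% vs the classroom track 44.2%; the apprenticeship track is higher overall.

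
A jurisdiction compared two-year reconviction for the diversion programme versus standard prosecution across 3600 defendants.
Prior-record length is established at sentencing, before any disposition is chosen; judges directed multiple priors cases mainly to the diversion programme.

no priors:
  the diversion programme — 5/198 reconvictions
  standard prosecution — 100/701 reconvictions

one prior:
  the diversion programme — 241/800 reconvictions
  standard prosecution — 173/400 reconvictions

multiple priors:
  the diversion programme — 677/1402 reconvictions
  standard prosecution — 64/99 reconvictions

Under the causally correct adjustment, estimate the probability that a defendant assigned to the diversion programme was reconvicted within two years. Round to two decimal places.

0.31

Prior-record length is set before the disposition has any effect — it is not caused by the disposition — and it independently drives the outcome. That makes it a confounder, so the causal comparison is within prior-record length levels.
Standardising the diversion programme to the population prior-record length mix: 0.250·5/198 + 0.333·241/800 + 0.417·677/1402 = 0.308.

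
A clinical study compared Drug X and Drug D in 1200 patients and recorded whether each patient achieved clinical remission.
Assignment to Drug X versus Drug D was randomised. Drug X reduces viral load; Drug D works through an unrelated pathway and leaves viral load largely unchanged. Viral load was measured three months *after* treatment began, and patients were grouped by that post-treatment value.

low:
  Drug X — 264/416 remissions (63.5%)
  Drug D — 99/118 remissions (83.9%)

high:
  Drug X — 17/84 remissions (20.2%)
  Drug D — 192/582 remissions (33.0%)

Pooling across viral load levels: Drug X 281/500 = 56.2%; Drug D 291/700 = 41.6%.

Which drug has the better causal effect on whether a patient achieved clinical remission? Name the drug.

Drug X

Viral load here is a post-treatment variable shaped by the drug; conditioning on it would introduce bias rather than remove it. The overall comparison is the causal one.
Pooled: Drug X 56.2% vs Drug D 41.6%; Drug X is higher overall.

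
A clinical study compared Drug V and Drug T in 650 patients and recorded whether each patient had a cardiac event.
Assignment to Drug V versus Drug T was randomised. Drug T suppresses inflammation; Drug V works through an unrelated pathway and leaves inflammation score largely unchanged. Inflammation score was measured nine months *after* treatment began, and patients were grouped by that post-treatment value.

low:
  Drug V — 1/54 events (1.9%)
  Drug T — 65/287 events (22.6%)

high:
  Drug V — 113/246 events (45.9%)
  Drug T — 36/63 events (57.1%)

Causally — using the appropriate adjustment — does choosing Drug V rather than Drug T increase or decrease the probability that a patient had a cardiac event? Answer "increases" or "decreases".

increases

Drug V is lower inside every inflammation score stratum but Drug T is lower in aggregate. Whether to stratify depends on how inflammation score relates to the drug.
Because the drug influences inflammation score, inflammation score is a post-treatment mediator, not a confounder. Stratifying on it would bias the estimate; the causal effect is the crude pooled difference.
Pooled: Drug V 38.0% vs Drug T 28.9%; Drug T is lower overall.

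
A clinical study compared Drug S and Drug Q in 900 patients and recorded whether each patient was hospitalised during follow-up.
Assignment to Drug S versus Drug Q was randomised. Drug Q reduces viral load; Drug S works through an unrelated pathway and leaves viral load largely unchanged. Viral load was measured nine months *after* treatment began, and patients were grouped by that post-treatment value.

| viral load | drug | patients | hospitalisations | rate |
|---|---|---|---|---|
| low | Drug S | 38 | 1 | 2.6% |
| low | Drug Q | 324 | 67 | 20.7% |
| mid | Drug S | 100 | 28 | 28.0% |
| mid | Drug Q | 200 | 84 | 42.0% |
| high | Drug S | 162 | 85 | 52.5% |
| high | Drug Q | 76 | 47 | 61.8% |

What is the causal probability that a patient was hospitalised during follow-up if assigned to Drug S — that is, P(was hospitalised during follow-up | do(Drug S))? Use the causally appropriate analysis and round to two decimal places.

0.38

Stratifying would compare drugs among patients the drugs themselves sorted into viral load groups — a form of selection on an intermediate. The unconditioned pooled rates give the total causal effect.
So P(outcome | do(Drug S)) is just the pooled rate for Drug S: 114/300 = 0.380.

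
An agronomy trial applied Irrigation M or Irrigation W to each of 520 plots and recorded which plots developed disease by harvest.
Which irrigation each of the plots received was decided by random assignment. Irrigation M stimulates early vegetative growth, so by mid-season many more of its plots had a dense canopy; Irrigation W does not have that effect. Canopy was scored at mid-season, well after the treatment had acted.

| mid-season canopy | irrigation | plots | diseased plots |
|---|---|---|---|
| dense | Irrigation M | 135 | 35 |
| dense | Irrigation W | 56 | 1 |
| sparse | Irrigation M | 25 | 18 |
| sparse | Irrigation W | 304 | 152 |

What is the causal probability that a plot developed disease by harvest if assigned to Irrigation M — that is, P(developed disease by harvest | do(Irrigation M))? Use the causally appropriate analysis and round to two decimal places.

0.33

The distribution of mid-season canopy is itself part of what the irrigation does — it is an intermediate outcome. Holding it fixed would remove that part of the effect; the total effect is the pooled difference.
So P(outcome | do(Irrigation M)) is just the pooled rate for Irrigation M: 53/160 = 0.331.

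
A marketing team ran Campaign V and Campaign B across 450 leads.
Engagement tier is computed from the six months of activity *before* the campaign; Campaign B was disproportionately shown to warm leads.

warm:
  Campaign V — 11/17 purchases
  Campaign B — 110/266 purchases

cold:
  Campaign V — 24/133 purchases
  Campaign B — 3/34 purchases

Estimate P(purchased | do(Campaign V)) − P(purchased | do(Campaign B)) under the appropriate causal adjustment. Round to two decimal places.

+0.18

The engagement tier-specific comparison favours Campaign V throughout, but the pooled figures favour Campaign B. The question is whether to condition on engagement tier.
Engagement tier differs across campaigns for reasons unrelated to any effect of the campaign itself, and it separately predicts the outcome — a classic confounder. We must compare within engagement tier levels.
Adjusting over the population distribution of engagement tier: 0.629·(0.647−0.414) + 0.371·(0.180−0.088) = +0.181.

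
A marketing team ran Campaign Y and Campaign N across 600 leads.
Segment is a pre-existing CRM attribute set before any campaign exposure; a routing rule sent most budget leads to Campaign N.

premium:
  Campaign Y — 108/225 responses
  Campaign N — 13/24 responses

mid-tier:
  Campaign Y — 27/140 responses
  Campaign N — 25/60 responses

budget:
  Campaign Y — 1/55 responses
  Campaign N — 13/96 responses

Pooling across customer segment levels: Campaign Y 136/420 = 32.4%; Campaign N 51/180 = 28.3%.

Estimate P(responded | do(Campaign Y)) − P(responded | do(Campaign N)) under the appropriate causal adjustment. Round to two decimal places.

Within every customer segment level Campaign N has the higher rate, yet pooled Campaign Y does — Simpson's reversal.
Customer segment is set before the campaign has any effect — it is not caused by the campaign — and it independently drives the outcome. That makes it a confounder, so the causal comparison is within customer segment levels.
Adjusting over the population distribution of customer segment: 0.415·(0.480−0.542) + 0.333·(0.193−0.417) + 0.252·(0.018−0.135) = -0.130.

-0.13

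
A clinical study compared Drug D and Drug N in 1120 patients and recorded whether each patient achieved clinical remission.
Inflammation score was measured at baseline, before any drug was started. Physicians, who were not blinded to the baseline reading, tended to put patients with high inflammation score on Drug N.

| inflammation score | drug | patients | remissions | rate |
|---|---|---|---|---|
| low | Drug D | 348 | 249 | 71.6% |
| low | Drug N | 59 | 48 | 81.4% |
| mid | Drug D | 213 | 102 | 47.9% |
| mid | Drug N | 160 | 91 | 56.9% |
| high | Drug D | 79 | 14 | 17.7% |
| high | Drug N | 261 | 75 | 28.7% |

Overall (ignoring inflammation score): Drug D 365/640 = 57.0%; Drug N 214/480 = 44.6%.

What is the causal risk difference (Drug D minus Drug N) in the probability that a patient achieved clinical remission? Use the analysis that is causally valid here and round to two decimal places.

-0.10

Inflammation score satisfies the back-door criterion: it is not a descendant of the drug, and it blocks the spurious path from drug to outcome. Adjusting for it (i.e., using the within-inflammation score rates) gives the causal effect.
Adjusting over the population distribution of inflammation score: 0.363·(0.716−0.814) + 0.333·(0.479−0.569) + 0.304·(0.177−0.287) = -0.099.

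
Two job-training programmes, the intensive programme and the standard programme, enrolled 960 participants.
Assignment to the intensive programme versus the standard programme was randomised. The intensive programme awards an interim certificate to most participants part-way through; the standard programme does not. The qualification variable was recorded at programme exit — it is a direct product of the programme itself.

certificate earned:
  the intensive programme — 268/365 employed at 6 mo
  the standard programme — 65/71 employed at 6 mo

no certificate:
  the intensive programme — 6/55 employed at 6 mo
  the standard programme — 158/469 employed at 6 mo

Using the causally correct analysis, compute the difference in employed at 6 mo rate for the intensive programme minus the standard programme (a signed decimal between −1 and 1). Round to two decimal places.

+0.24

The stratified and pooled comparisons disagree (the standard programme wins within each qualification attained during the programme; the intensive programme wins overall), so the answer turns on the causal role of qualification attained during the programme.
The distribution of qualification attained during the programme is itself part of what the programme does — it is an intermediate outcome. Holding it fixed would remove that part of the effect; the total effect is the pooled difference.
The causal difference is the pooled difference: 0.652 − 0.413 = +0.239.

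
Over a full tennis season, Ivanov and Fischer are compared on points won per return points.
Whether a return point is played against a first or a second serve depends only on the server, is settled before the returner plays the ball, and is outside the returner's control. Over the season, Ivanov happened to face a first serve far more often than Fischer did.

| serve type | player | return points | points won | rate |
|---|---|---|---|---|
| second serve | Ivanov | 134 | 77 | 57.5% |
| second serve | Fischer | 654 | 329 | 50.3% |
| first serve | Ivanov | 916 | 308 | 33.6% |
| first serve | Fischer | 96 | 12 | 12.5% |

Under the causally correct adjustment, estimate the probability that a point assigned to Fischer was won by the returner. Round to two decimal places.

Since serve type is a pre-existing factor (not a product of the player) and it affects the outcome on its own, it is a confounder. The stratified rates, not the pooled rate, identify the causal effect.
Standardising Fischer to the population serve type mix: 0.438·329/654 + 0.562·12/96 = 0.291.

0.29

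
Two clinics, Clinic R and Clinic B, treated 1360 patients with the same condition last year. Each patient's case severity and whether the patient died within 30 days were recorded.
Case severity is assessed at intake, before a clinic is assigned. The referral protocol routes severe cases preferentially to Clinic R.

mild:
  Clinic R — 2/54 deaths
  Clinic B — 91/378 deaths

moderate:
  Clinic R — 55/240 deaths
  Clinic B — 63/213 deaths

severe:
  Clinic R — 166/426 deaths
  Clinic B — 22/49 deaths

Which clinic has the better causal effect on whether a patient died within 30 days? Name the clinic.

The stratified and pooled comparisons disagree (Clinic R wins within each case severity; Clinic B wins overall), so the answer turns on the causal role of case severity.
Since case severity is a pre-existing factor (not a product of the clinic) and it affects the outcome on its own, it is a confounder. The stratified rates, not the pooled rate, identify the causal effect.
Within each level — mild: 3.7% vs 24.1%; moderate: 22.9% vs 29.6%; severe: 39.0% vs 44.9% — Clinic R is lower every time.

Clinic R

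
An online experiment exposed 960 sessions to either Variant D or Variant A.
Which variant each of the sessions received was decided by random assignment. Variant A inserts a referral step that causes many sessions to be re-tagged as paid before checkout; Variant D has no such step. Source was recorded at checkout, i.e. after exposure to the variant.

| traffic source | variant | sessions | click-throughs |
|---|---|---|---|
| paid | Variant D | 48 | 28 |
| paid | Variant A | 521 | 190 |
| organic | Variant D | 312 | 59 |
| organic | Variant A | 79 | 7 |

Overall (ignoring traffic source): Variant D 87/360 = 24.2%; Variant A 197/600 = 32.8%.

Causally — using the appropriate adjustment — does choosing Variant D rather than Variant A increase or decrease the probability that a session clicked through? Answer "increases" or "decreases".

decreases

The distribution of traffic source is itself part of what the variant does — it is an intermediate outcome. Holding it fixed would remove that part of the effect; the total effect is the pooled difference.
Pooled: Variant D 24.2% vs Variant A 32.8%; Variant A is higher overall.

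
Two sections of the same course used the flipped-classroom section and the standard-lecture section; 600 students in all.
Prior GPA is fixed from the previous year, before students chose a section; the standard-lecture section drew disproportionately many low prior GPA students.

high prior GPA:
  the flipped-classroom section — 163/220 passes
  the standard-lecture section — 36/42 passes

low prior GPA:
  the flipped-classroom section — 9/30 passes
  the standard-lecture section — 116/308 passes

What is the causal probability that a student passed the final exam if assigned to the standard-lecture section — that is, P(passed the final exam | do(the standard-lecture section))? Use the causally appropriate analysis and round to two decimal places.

Within every prior GPA band level the standard-lecture section has the higher rate, yet pooled the flipped-classroom section does — Simpson's reversal.
Prior GPA band is set before the teaching method has any effect — it is not caused by the teaching method — and it independently drives the outcome. That makes it a confounder, so the causal comparison is within prior GPA band levels.
Standardising the standard-lecture section to the population prior GPA band mix: 0.437·36/42 + 0.563·116/308 = 0.586.

0.59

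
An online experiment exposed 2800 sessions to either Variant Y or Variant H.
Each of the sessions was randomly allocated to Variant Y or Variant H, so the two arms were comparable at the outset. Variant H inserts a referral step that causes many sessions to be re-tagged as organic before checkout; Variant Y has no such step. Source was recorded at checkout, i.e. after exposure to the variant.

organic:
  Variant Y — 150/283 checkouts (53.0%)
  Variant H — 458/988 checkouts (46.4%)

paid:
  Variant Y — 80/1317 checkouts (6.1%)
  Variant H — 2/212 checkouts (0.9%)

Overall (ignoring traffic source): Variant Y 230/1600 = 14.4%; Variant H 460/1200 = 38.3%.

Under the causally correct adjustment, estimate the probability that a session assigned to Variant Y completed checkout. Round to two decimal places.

0.14

Traffic source is recorded after the variant and is itself shifted by it — it sits on the causal path from variant to outcome. Conditioning on a mediator would strip out part of the effect we want; the pooled comparison gives the total causal effect.
So P(outcome | do(Variant Y)) is just the pooled rate for Variant Y: 230/1600 = 0.144.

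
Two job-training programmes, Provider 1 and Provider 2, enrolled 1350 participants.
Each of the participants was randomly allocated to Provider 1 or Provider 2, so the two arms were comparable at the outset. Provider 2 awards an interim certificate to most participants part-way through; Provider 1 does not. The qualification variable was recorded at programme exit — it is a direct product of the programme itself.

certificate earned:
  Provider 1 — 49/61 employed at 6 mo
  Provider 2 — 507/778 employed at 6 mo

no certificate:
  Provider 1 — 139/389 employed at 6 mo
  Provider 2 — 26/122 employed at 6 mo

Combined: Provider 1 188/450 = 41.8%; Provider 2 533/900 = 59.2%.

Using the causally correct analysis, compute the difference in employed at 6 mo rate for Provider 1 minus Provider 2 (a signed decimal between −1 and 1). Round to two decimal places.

-0.17

The stratified and pooled comparisons disagree (Provider 1 wins within each qualification attained during the programme; Provider 2 wins overall), so the answer turns on the causal role of qualification attained during the programme.
The distribution of qualification attained during the programme is itself part of what the programme does — it is an intermediate outcome. Holding it fixed would remove that part of the effect; the total effect is the pooled difference.
The causal difference is the pooled difference: 0.418 − 0.592 = -0.174.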